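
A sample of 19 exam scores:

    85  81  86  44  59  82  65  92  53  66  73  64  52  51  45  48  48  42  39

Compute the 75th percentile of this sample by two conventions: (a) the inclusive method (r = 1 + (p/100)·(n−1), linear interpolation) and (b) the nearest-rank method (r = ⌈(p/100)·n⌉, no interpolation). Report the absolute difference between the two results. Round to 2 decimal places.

Sorted: 39, 42, 44, 45, 48, 48, 51, 52, 53, 59, 64, 65, 66, 73, 81, 82, 85, 86, 92.
n = 19.
(a) r = 14.5; between ranks 14 (73) and 15 (81): 77.
(b) the nearest-rank method: rank 15 → 81.
|77 − 81| = 4.

4.00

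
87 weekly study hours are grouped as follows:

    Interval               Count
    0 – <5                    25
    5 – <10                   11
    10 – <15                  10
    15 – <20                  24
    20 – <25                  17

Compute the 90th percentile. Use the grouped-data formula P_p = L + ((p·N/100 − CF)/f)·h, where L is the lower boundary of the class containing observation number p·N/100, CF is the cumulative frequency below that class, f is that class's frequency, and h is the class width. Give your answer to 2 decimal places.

N = 87; target position k = 90/100 · 87 = 78.3.
Cumulative frequencies: 25, 36, 46, 70, 87.
Observation 78.3 falls in the class 20 – <25.
L = 20, CF = 70, f = 17, h = 5.
P90 = 20 + ((78.3 − 70)/17)·5 = 20 + 2.44118 = 22.4412.

22.44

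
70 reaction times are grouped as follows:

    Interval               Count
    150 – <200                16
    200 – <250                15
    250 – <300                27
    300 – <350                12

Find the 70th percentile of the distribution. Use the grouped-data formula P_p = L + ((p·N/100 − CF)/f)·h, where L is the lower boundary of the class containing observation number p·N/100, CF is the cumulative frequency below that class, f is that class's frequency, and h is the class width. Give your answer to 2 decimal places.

N = 70; target position k = 70/100 · 70 = 49.
Cumulative frequencies: 16, 31, 58, 70.
Observation 49 falls in the class 250 – <300.
L = 250, CF = 31, f = 27, h = 50.
P70 = 250 + ((49 − 31)/27)·50 = 250 + 33.3333 = 283.333.

283.33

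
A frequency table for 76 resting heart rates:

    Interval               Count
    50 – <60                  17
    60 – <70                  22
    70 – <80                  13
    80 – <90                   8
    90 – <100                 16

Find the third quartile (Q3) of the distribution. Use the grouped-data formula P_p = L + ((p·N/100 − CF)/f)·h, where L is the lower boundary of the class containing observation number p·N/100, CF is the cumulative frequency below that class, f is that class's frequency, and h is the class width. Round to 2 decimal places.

N = 76; target position k = 75/100 · 76 = 57.
Cumulative frequencies: 17, 39, 52, 60, 76.
Observation 57 falls in the class 80 – <90.
L = 80, CF = 52, f = 8, h = 10.
P75 = 80 + ((57 − 52)/8)·10 = 80 + 6.25 = 86.25.

86.25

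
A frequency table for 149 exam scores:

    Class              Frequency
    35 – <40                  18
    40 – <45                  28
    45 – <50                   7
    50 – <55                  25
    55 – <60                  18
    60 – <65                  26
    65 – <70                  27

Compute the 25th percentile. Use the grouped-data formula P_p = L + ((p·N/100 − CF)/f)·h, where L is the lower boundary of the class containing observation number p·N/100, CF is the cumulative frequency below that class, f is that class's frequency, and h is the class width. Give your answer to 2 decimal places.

N = 149; target position k = 25/100 · 149 = 37.25.
Cumulative frequencies: 18, 46, 53, 78, 96, 122, 149.
Observation 37.25 falls in the class 40 – <45.
L = 40, CF = 18, f = 28, h = 5.
P25 = 40 + ((37.25 − 18)/28)·5 = 40 + 3.4375 = 43.4375.

43.44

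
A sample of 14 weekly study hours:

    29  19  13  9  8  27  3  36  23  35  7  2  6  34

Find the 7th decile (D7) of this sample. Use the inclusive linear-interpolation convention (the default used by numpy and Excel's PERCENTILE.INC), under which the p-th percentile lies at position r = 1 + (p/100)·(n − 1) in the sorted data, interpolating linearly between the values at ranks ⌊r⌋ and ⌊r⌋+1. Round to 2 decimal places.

27.20

Sorted: 2, 3, 6, 7, 8, 9, 13, 19, 23, 27, 29, 34, 35, 36.
n = 14.
r = 1 + (70/100)·(14 − 1) = 1 + 9.1 = 10.1.
Rank 10 is 27 and rank 11 is 29.
Interpolate: 27 + 0.1·(29 − 27) = 27 + 0.1·2 = 27.2.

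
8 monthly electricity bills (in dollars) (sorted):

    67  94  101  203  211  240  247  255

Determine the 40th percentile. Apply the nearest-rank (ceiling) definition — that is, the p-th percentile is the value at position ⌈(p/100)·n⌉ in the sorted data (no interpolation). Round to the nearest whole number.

203

n = 8.
Position = ⌈40/100 · 8⌉ = ⌈3.2⌉ = 4.
The value at rank 4 is 203.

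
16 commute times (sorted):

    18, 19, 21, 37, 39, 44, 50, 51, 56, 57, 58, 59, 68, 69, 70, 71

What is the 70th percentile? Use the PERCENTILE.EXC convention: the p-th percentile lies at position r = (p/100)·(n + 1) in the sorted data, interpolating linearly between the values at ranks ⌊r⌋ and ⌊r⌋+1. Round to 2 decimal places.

n = 16.
r = (70/100)·(16 + 1) = 11.9.
Rank 11 is 58 and rank 12 is 59.
Interpolate: 58 + 0.9·(59 − 58) = 58 + 0.9·1 = 58.9.

58.90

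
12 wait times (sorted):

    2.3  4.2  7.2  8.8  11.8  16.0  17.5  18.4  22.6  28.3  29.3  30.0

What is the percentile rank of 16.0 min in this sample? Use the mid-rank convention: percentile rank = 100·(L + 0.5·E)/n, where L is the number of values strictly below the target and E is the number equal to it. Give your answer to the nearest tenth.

45.8

Count below 16.0: L = 5; count equal: E = 1; n = 12.
Percentile rank = 100·(5 + 0.5·1)/12 = 100·5.5/12 = 45.83.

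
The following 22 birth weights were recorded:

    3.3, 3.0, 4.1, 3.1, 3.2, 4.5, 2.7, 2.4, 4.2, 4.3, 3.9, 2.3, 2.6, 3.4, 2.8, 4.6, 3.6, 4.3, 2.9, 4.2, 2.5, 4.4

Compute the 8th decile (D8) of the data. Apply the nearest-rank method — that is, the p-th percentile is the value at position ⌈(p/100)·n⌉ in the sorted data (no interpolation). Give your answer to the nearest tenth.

Sorted: 2.3, 2.4, 2.5, 2.6, 2.7, 2.8, 2.9, 3.0, 3.1, 3.2, 3.3, 3.4, 3.6, 3.9, 4.1, 4.2, 4.2, 4.3, 4.3, 4.4, 4.5, 4.6.
n = 22.
Position = ⌈80/100 · 22⌉ = ⌈17.6⌉ = 18.
The value at rank 18 is 4.3.

4.3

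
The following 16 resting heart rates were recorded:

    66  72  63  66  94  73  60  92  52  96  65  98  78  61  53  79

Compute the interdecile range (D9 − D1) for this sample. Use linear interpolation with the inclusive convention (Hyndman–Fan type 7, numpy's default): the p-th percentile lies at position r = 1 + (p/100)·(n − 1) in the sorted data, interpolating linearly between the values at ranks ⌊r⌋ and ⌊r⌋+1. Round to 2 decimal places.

Sorted: 52, 53, 60, 61, 63, 65, 66, 66, 72, 73, 78, 79, 92, 94, 96, 98.
n = 16.
P10: r = 2.5; ranks 2–3 are 53, 60; interpolating gives 56.5.
P90: r = 14.5; ranks 14–15 are 94, 96; interpolating gives 95.
Difference: 95 − 56.5 = 38.5.

38.50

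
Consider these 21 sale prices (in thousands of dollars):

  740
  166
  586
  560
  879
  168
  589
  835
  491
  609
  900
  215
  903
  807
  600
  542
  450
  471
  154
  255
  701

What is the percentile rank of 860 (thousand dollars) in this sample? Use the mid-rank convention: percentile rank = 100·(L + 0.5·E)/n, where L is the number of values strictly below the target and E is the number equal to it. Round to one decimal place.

Sorted: 154, 166, 168, 215, 255, 450, 471, 491, 542, 560, 586, 589, 600, 609, 701, 740, 807, 835, 879, 900, 903.
Count below 860: L = 18; count equal: E = 0; n = 21.
Percentile rank = 100·(18 + 0.5·0)/21 = 100·18/21 = 85.71.

85.7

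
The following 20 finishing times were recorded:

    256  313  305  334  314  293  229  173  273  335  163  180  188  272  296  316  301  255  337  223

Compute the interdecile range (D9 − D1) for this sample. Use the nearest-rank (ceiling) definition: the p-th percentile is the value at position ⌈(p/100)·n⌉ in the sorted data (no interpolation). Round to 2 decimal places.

Sorted: 163, 173, 180, 188, 223, 229, 255, 256, 272, 273, 293, 296, 301, 305, 313, 314, 316, 334, 335, 337.
n = 20.
P10: rank ⌈10/100·20⌉ = 2 → 173.
P90: rank ⌈90/100·20⌉ = 18 → 334.
Difference: 334 − 173 = 161.

161.00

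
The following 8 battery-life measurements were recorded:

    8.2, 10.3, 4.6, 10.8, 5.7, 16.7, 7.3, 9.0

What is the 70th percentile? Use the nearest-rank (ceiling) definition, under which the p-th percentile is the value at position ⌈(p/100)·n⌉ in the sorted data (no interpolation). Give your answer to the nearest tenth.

10.3

Sorted: 4.6, 5.7, 7.3, 8.2, 9.0, 10.3, 10.8, 16.7.
n = 8.
Position = ⌈70/100 · 8⌉ = ⌈5.6⌉ = 6.
The value at rank 6 is 10.3.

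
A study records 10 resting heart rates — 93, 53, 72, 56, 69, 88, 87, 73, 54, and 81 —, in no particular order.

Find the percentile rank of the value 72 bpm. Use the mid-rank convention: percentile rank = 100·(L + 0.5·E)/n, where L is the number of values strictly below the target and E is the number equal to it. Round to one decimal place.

45.0

Sorted: 53, 54, 56, 69, 72, 73, 81, 87, 88, 93.
Count below 72: L = 4; count equal: E = 1; n = 10.
Percentile rank = 100·(4 + 0.5·1)/10 = 100·4.5/10 = 45.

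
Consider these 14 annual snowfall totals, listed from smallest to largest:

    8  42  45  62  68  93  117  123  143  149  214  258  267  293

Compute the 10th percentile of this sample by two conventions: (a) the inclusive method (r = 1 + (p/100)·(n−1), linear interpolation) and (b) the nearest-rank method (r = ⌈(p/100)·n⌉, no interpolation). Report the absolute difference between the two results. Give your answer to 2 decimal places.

0.90

n = 14.
(a) r = 2.3; between ranks 2 (42) and 3 (45): 42.9.
(b) the nearest-rank method: rank 2 → 42.
|42.9 − 42| = 0.9.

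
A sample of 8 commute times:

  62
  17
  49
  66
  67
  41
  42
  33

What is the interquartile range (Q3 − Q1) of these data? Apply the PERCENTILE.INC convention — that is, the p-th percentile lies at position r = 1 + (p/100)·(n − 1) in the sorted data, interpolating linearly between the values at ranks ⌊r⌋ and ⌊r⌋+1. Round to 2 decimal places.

24.00

Sorted: 17, 33, 41, 42, 49, 62, 66, 67.
n = 8.
P25: r = 2.75; ranks 2–3 are 33, 41; interpolating gives 39.
P75: r = 6.25; ranks 6–7 are 62, 66; interpolating gives 63.
Difference: 63 − 39 = 24.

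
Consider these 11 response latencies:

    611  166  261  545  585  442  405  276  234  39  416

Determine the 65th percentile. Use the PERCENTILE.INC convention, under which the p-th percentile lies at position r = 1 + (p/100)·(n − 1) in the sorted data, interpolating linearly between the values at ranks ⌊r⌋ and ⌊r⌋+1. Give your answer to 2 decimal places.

Sorted: 39, 166, 234, 261, 276, 405, 416, 442, 545, 585, 611.
n = 11.
r = 1 + (65/100)·(11 − 1) = 1 + 6.5 = 7.5.
Rank 7 is 416 and rank 8 is 442.
Interpolate: 416 + 0.5·(442 − 416) = 416 + 0.5·26 = 429.

429.00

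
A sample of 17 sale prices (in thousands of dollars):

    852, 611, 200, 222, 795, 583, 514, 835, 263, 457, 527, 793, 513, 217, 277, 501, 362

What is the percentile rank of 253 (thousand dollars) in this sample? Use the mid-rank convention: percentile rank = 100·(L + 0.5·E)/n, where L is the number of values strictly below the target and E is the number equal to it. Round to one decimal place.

17.6

Sorted: 200, 217, 222, 263, 277, 362, 457, 501, 513, 514, 527, 583, 611, 793, 795, 835, 852.
Count below 253: L = 3; count equal: E = 0; n = 17.
Percentile rank = 100·(3 + 0.5·0)/17 = 100·3/17 = 17.65.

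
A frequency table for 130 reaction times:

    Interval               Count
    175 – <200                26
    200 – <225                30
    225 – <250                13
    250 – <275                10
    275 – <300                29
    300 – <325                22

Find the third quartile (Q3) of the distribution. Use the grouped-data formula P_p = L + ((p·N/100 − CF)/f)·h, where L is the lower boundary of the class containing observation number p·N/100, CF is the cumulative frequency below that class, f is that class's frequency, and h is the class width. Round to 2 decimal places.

N = 130; target position k = 75/100 · 130 = 97.5.
Cumulative frequencies: 26, 56, 69, 79, 108, 130.
Observation 97.5 falls in the class 275 – <300.
L = 275, CF = 79, f = 29, h = 25.
P75 = 275 + ((97.5 − 79)/29)·25 = 275 + 15.9483 = 290.948.

290.95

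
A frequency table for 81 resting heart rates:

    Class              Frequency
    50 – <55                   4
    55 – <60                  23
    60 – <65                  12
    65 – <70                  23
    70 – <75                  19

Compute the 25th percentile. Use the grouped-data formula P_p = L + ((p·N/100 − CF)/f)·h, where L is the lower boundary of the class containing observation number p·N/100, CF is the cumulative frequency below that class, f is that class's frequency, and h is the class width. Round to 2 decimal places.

N = 81; target position k = 25/100 · 81 = 20.25.
Cumulative frequencies: 4, 27, 39, 62, 81.
Observation 20.25 falls in the class 55 – <60.
L = 55, CF = 4, f = 23, h = 5.
P25 = 55 + ((20.25 − 4)/23)·5 = 55 + 3.53261 = 58.5326.

58.53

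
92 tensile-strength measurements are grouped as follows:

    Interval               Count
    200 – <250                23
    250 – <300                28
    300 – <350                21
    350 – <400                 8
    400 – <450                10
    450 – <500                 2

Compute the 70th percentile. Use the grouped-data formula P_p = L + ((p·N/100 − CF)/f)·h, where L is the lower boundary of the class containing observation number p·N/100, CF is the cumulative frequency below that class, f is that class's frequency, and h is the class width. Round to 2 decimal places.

N = 92; target position k = 70/100 · 92 = 64.4.
Cumulative frequencies: 23, 51, 72, 80, 90, 92.
Observation 64.4 falls in the class 300 – <350.
L = 300, CF = 51, f = 21, h = 50.
P70 = 300 + ((64.4 − 51)/21)·50 = 300 + 31.9048 = 331.905.

331.90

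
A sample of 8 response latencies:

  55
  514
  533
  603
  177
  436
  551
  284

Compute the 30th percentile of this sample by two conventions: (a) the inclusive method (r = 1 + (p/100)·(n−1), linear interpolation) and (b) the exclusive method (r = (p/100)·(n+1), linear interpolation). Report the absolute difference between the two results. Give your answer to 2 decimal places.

47.30

Sorted: 55, 177, 284, 436, 514, 533, 551, 603.
n = 8.
(a) r = 3.1; between ranks 3 (284) and 4 (436): 299.2.
(b) r = 2.7; between ranks 2 (177) and 3 (284): 251.9.
|299.2 − 251.9| = 47.3.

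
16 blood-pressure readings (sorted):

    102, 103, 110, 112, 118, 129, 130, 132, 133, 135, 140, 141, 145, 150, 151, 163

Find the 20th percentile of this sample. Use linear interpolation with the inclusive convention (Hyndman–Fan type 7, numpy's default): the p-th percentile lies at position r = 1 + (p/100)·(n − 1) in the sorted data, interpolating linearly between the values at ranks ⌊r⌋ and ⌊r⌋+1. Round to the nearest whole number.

112

n = 16.
r = 1 + (20/100)·(16 − 1) = 1 + 3 = 4.
r is an integer, so P20 is the value at rank 4: 112.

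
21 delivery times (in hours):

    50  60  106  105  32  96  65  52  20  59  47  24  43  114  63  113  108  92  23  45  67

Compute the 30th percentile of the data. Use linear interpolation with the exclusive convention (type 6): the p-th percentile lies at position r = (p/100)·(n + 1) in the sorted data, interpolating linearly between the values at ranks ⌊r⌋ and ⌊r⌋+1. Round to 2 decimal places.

46.20

Sorted: 20, 23, 24, 32, 43, 45, 47, 50, 52, 59, 60, 63, 65, 67, 92, 96, 105, 106, 108, 113, 114.
n = 21.
r = (30/100)·(21 + 1) = 6.6.
Rank 6 is 45 and rank 7 is 47.
Interpolate: 45 + 0.6·(47 − 45) = 45 + 0.6·2 = 46.2.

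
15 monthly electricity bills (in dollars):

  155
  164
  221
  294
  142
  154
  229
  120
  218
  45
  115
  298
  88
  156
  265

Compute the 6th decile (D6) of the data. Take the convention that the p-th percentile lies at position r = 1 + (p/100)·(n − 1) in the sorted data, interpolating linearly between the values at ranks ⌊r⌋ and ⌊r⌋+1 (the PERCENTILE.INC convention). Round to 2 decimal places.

185.60

Sorted: 45, 88, 115, 120, 142, 154, 155, 156, 164, 218, 221, 229, 265, 294, 298.
n = 15.
r = 1 + (60/100)·(15 − 1) = 1 + 8.4 = 9.4.
Rank 9 is 164 and rank 10 is 218.
Interpolate: 164 + 0.4·(218 − 164) = 164 + 0.4·54 = 185.6.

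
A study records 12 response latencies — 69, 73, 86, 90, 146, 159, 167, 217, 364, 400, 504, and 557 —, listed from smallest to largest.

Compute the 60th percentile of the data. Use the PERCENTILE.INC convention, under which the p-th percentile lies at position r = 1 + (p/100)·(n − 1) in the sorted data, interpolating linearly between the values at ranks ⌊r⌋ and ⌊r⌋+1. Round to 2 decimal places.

n = 12.
r = 1 + (60/100)·(12 − 1) = 1 + 6.6 = 7.6.
Rank 7 is 167 and rank 8 is 217.
Interpolate: 167 + 0.6·(217 − 167) = 167 + 0.6·50 = 197.

197.00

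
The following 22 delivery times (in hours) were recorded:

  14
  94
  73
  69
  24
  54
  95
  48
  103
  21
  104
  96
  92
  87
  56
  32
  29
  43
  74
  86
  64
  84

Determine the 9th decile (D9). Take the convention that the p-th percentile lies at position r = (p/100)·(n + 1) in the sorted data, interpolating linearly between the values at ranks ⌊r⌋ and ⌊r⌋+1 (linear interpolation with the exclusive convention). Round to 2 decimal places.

Sorted: 14, 21, 24, 29, 32, 43, 48, 54, 56, 64, 69, 73, 74, 84, 86, 87, 92, 94, 95, 96, 103, 104.
n = 22.
r = (90/100)·(22 + 1) = 20.7.
Rank 20 is 96 and rank 21 is 103.
Interpolate: 96 + 0.7·(103 − 96) = 96 + 0.7·7 = 100.9.

100.90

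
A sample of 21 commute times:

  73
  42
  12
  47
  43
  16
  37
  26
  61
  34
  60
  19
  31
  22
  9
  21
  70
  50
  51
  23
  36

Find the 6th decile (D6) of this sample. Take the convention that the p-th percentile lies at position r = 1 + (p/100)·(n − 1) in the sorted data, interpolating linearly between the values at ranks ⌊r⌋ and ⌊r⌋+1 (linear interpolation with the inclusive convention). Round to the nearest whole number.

Sorted: 9, 12, 16, 19, 21, 22, 23, 26, 31, 34, 36, 37, 42, 43, 47, 50, 51, 60, 61, 70, 73.
n = 21.
r = 1 + (60/100)·(21 − 1) = 1 + 12 = 13.
r is an integer, so P60 is the value at rank 13: 42.

42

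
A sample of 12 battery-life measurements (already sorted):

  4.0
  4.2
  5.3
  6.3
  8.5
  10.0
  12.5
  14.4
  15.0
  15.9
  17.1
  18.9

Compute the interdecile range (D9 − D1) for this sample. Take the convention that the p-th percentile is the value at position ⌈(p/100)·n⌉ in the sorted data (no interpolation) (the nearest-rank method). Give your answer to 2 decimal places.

n = 12.
P10: rank ⌈10/100·12⌉ = 2 → 4.2.
P90: rank ⌈90/100·12⌉ = 11 → 17.1.
Difference: 17.1 − 4.2 = 12.9.

12.90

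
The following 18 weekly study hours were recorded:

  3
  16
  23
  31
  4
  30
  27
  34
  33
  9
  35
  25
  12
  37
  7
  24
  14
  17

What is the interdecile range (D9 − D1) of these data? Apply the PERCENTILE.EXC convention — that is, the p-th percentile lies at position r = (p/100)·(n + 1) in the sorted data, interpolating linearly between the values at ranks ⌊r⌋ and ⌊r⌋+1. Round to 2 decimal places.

31.30

Sorted: 3, 4, 7, 9, 12, 14, 16, 17, 23, 24, 25, 27, 30, 31, 33, 34, 35, 37.
n = 18.
P10: r = 1.9; ranks 1–2 are 3, 4; interpolating gives 3.9.
P90: r = 17.1; ranks 17–18 are 35, 37; interpolating gives 35.2.
Difference: 35.2 − 3.9 = 31.3.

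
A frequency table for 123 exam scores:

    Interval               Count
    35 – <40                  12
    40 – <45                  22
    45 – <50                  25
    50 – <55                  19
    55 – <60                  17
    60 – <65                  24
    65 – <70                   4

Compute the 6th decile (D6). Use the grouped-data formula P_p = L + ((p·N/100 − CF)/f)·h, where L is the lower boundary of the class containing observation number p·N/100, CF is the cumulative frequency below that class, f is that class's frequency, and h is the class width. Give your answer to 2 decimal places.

53.89

N = 123; target position k = 60/100 · 123 = 73.8.
Cumulative frequencies: 12, 34, 59, 78, 95, 119, 123.
Observation 73.8 falls in the class 50 – <55.
L = 50, CF = 59, f = 19, h = 5.
P60 = 50 + ((73.8 − 59)/19)·5 = 50 + 3.89474 = 53.8947.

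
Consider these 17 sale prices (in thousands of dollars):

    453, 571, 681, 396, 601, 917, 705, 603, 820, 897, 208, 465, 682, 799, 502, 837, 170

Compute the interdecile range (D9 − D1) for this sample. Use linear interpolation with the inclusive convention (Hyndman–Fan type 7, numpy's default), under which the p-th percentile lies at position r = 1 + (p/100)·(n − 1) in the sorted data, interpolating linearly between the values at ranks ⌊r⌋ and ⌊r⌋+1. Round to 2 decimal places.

Sorted: 170, 208, 396, 453, 465, 502, 571, 601, 603, 681, 682, 705, 799, 820, 837, 897, 917.
n = 17.
P10: r = 2.6; ranks 2–3 are 208, 396; interpolating gives 320.8.
P90: r = 15.4; ranks 15–16 are 837, 897; interpolating gives 861.
Difference: 861 − 320.8 = 540.2.

540.20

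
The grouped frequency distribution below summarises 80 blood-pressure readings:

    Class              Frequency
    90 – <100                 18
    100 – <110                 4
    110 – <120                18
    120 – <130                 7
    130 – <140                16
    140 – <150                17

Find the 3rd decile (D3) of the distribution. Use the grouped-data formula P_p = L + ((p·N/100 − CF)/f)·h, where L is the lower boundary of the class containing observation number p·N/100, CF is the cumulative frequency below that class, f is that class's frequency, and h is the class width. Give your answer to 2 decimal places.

111.11

N = 80; target position k = 30/100 · 80 = 24.
Cumulative frequencies: 18, 22, 40, 47, 63, 80.
Observation 24 falls in the class 110 – <120.
L = 110, CF = 22, f = 18, h = 10.
P30 = 110 + ((24 − 22)/18)·10 = 110 + 1.11111 = 111.111.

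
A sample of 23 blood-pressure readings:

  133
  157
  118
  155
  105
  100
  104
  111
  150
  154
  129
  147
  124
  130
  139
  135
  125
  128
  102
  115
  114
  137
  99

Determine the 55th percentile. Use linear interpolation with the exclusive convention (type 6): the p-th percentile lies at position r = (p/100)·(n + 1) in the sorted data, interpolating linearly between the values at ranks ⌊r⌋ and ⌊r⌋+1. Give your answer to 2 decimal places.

Sorted: 99, 100, 102, 104, 105, 111, 114, 115, 118, 124, 125, 128, 129, 130, 133, 135, 137, 139, 147, 150, 154, 155, 157.
n = 23.
r = (55/100)·(23 + 1) = 13.2.
Rank 13 is 129 and rank 14 is 130.
Interpolate: 129 + 0.2·(130 − 129) = 129 + 0.2·1 = 129.2.

129.20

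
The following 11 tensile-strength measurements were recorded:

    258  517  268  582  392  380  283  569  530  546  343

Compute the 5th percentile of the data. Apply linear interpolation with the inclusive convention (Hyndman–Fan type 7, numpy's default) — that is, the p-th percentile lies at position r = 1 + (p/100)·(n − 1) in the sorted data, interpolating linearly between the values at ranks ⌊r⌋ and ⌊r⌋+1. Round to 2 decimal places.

263.00

Sorted: 258, 268, 283, 343, 380, 392, 517, 530, 546, 569, 582.
n = 11.
r = 1 + (5/100)·(11 − 1) = 1 + 0.5 = 1.5.
Rank 1 is 258 and rank 2 is 268.
Interpolate: 258 + 0.5·(268 − 258) = 258 + 0.5·10 = 263.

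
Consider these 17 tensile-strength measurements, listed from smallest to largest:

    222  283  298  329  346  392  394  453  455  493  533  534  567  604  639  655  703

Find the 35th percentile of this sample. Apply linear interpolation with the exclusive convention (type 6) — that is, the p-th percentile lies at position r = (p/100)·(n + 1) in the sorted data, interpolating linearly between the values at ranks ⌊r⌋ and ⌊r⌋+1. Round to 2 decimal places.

392.60

n = 17.
r = (35/100)·(17 + 1) = 6.3.
Rank 6 is 392 and rank 7 is 394.
Interpolate: 392 + 0.3·(394 − 392) = 392 + 0.3·2 = 392.6.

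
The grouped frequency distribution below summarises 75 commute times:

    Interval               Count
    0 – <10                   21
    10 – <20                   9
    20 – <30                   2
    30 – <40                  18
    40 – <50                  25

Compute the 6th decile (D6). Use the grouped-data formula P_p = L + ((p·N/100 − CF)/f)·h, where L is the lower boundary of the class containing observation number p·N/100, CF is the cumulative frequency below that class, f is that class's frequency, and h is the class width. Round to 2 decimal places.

37.22

N = 75; target position k = 60/100 · 75 = 45.
Cumulative frequencies: 21, 30, 32, 50, 75.
Observation 45 falls in the class 30 – <40.
L = 30, CF = 32, f = 18, h = 10.
P60 = 30 + ((45 − 32)/18)·10 = 30 + 7.22222 = 37.2222.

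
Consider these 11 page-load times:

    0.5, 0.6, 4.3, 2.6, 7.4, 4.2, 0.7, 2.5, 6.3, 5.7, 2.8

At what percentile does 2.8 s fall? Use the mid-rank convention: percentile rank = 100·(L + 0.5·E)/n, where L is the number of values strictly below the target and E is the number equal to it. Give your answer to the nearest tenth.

Sorted: 0.5, 0.6, 0.7, 2.5, 2.6, 2.8, 4.2, 4.3, 5.7, 6.3, 7.4.
Count below 2.8: L = 5; count equal: E = 1; n = 11.
Percentile rank = 100·(5 + 0.5·1)/11 = 100·5.5/11 = 50.

50.0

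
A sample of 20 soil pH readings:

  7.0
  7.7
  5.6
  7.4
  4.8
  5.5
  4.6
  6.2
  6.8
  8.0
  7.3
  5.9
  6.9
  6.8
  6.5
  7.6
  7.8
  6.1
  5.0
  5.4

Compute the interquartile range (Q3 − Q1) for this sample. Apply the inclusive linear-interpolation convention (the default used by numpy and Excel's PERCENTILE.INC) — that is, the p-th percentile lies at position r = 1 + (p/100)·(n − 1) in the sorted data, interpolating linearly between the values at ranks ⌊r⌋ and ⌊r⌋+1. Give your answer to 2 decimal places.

Sorted: 4.6, 4.8, 5.0, 5.4, 5.5, 5.6, 5.9, 6.1, 6.2, 6.5, 6.8, 6.8, 6.9, 7.0, 7.3, 7.4, 7.6, 7.7, 7.8, 8.0.
n = 20.
P25: r = 5.75; ranks 5–6 are 5.5, 5.6; interpolating gives 5.575.
P75: r = 15.25; ranks 15–16 are 7.3, 7.4; interpolating gives 7.325.
Difference: 7.325 − 5.575 = 1.75.

1.75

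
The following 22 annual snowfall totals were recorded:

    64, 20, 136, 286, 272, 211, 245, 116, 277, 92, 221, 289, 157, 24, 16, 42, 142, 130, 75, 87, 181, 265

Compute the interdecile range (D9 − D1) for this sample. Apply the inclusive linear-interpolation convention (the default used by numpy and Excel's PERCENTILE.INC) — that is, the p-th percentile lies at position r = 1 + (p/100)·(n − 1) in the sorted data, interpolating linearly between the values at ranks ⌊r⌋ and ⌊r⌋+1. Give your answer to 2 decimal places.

Sorted: 16, 20, 24, 42, 64, 75, 87, 92, 116, 130, 136, 142, 157, 181, 211, 221, 245, 265, 272, 277, 286, 289.
n = 22.
P10: r = 3.1; ranks 3–4 are 24, 42; interpolating gives 25.8.
P90: r = 19.9; ranks 19–20 are 272, 277; interpolating gives 276.5.
Difference: 276.5 − 25.8 = 250.7.

250.70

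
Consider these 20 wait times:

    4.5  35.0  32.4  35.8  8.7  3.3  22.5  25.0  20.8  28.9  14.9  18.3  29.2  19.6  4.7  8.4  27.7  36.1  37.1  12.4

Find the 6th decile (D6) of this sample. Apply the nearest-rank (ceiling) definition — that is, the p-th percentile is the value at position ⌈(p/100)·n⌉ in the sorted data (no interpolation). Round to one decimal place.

Sorted: 3.3, 4.5, 4.7, 8.4, 8.7, 12.4, 14.9, 18.3, 19.6, 20.8, 22.5, 25.0, 27.7, 28.9, 29.2, 32.4, 35.0, 35.8, 36.1, 37.1.
n = 20.
Position = ⌈60/100 · 20⌉ = ⌈12⌉ = 12.
The value at rank 12 is 25.0.

25.0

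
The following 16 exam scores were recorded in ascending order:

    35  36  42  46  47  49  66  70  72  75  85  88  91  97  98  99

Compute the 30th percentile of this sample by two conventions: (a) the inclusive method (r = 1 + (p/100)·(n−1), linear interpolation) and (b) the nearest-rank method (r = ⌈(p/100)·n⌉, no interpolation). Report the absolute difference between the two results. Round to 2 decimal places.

n = 16.
(a) r = 5.5; between ranks 5 (47) and 6 (49): 48.
(b) the nearest-rank method: rank 5 → 47.
|48 − 47| = 1.

1.00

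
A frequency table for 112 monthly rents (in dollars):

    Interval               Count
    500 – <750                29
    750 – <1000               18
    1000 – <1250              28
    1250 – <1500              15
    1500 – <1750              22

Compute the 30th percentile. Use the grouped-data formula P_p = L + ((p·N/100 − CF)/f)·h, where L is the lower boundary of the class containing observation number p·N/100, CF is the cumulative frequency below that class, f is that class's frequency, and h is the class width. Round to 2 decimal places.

813.89

N = 112; target position k = 30/100 · 112 = 33.6.
Cumulative frequencies: 29, 47, 75, 90, 112.
Observation 33.6 falls in the class 750 – <1000.
L = 750, CF = 29, f = 18, h = 250.
P30 = 750 + ((33.6 − 29)/18)·250 = 750 + 63.8889 = 813.889.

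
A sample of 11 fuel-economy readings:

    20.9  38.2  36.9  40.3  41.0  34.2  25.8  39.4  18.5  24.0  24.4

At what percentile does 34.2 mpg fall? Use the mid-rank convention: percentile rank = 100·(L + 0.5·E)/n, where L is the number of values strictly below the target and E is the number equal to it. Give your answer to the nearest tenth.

Sorted: 18.5, 20.9, 24.0, 24.4, 25.8, 34.2, 36.9, 38.2, 39.4, 40.3, 41.0.
Count below 34.2: L = 5; count equal: E = 1; n = 11.
Percentile rank = 100·(5 + 0.5·1)/11 = 100·5.5/11 = 50.

50.0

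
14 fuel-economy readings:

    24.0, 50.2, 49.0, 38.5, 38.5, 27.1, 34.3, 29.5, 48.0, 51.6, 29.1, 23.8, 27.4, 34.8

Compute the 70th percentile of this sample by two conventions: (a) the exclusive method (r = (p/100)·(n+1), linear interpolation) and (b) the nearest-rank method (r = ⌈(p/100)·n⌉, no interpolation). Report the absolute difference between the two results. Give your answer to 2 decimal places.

4.75

Sorted: 23.8, 24.0, 27.1, 27.4, 29.1, 29.5, 34.3, 34.8, 38.5, 38.5, 48.0, 49.0, 50.2, 51.6.
n = 14.
(a) r = 10.5; between ranks 10 (38.5) and 11 (48.0): 43.25.
(b) the nearest-rank method: rank 10 → 38.5.
|43.25 − 38.5| = 4.75.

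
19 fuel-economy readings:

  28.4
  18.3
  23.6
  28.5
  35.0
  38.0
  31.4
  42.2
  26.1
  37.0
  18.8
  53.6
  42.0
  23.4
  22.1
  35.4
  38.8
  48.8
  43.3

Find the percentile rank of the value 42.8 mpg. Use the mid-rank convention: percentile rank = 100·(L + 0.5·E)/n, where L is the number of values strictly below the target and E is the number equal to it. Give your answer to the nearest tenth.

Sorted: 18.3, 18.8, 22.1, 23.4, 23.6, 26.1, 28.4, 28.5, 31.4, 35.0, 35.4, 37.0, 38.0, 38.8, 42.0, 42.2, 43.3, 48.8, 53.6.
Count below 42.8: L = 16; count equal: E = 0; n = 19.
Percentile rank = 100·(16 + 0.5·0)/19 = 100·16/19 = 84.21.

84.2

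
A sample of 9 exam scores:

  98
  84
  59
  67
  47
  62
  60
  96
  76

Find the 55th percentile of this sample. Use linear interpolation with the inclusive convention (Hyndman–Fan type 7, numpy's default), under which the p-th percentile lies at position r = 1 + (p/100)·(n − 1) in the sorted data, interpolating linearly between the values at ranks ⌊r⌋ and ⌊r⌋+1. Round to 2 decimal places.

70.60

Sorted: 47, 59, 60, 62, 67, 76, 84, 96, 98.
n = 9.
r = 1 + (55/100)·(9 − 1) = 1 + 4.4 = 5.4.
Rank 5 is 67 and rank 6 is 76.
Interpolate: 67 + 0.4·(76 − 67) = 67 + 0.4·9 = 70.6.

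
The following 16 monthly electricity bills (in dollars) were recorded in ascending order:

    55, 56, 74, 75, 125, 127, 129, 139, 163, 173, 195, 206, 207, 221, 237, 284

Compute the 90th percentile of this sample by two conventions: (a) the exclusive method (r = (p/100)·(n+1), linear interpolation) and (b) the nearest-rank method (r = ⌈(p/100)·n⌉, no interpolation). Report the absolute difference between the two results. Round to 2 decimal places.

n = 16.
(a) r = 15.3; between ranks 15 (237) and 16 (284): 251.1.
(b) the nearest-rank method: rank 15 → 237.
|251.1 − 237| = 14.1.

14.10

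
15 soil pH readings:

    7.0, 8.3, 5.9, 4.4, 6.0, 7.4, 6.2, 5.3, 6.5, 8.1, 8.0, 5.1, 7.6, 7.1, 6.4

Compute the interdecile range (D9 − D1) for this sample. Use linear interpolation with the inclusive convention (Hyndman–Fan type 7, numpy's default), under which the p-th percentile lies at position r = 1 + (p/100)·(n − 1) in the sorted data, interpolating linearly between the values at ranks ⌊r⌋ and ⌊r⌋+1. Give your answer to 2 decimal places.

Sorted: 4.4, 5.1, 5.3, 5.9, 6.0, 6.2, 6.4, 6.5, 7.0, 7.1, 7.4, 7.6, 8.0, 8.1, 8.3.
n = 15.
P10: r = 2.4; ranks 2–3 are 5.1, 5.3; interpolating gives 5.18.
P90: r = 13.6; ranks 13–14 are 8.0, 8.1; interpolating gives 8.06.
Difference: 8.06 − 5.18 = 2.88.

2.88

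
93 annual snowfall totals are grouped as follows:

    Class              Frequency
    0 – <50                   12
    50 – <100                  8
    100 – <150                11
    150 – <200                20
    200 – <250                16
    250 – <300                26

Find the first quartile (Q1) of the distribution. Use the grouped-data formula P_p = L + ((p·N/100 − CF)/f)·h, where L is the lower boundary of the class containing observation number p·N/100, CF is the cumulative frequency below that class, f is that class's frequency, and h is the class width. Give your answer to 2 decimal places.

114.77

N = 93; target position k = 25/100 · 93 = 23.25.
Cumulative frequencies: 12, 20, 31, 51, 67, 93.
Observation 23.25 falls in the class 100 – <150.
L = 100, CF = 20, f = 11, h = 50.
P25 = 100 + ((23.25 − 20)/11)·50 = 100 + 14.7727 = 114.773.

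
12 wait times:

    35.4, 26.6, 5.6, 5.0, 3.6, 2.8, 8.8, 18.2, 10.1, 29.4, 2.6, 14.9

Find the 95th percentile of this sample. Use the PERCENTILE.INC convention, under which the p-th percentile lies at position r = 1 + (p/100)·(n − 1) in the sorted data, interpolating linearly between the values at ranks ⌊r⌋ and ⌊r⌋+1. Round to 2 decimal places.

Sorted: 2.6, 2.8, 3.6, 5.0, 5.6, 8.8, 10.1, 14.9, 18.2, 26.6, 29.4, 35.4.
n = 12.
r = 1 + (95/100)·(12 − 1) = 1 + 10.45 = 11.45.
Rank 11 is 29.4 and rank 12 is 35.4.
Interpolate: 29.4 + 0.45·(35.4 − 29.4) = 29.4 + 0.45·6 = 32.1.

32.10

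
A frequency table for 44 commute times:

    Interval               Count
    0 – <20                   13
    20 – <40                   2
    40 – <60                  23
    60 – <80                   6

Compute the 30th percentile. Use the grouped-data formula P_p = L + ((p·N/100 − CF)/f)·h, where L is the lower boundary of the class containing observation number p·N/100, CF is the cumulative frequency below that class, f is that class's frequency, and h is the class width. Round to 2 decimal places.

22.00

N = 44; target position k = 30/100 · 44 = 13.2.
Cumulative frequencies: 13, 15, 38, 44.
Observation 13.2 falls in the class 20 – <40.
L = 20, CF = 13, f = 2, h = 20.
P30 = 20 + ((13.2 − 13)/2)·20 = 20 + 2 = 22.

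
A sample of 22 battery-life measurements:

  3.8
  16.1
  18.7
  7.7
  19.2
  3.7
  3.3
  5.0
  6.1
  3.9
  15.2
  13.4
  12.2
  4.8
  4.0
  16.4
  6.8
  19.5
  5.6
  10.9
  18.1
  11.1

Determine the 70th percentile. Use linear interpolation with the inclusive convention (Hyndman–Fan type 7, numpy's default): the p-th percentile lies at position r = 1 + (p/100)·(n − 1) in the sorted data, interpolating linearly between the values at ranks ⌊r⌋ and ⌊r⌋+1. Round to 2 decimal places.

14.66

Sorted: 3.3, 3.7, 3.8, 3.9, 4.0, 4.8, 5.0, 5.6, 6.1, 6.8, 7.7, 10.9, 11.1, 12.2, 13.4, 15.2, 16.1, 16.4, 18.1, 18.7, 19.2, 19.5.
n = 22.
r = 1 + (70/100)·(22 − 1) = 1 + 14.7 = 15.7.
Rank 15 is 13.4 and rank 16 is 15.2.
Interpolate: 13.4 + 0.7·(15.2 − 13.4) = 13.4 + 0.7·1.8 = 14.66.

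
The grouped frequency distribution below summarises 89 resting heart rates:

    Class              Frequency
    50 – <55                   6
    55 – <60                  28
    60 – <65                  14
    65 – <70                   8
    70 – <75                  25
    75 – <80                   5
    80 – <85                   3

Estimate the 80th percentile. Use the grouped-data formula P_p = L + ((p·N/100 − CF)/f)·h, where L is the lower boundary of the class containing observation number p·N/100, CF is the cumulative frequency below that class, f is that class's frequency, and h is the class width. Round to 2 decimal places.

N = 89; target position k = 80/100 · 89 = 71.2.
Cumulative frequencies: 6, 34, 48, 56, 81, 86, 89.
Observation 71.2 falls in the class 70 – <75.
L = 70, CF = 56, f = 25, h = 5.
P80 = 70 + ((71.2 − 56)/25)·5 = 70 + 3.04 = 73.04.

73.04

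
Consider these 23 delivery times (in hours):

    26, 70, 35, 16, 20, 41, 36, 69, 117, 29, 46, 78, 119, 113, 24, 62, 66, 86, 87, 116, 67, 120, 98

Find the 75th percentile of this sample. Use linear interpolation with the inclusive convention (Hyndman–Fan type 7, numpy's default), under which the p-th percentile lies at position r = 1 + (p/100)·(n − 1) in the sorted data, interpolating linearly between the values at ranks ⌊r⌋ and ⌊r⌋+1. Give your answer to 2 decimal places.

92.50

Sorted: 16, 20, 24, 26, 29, 35, 36, 41, 46, 62, 66, 67, 69, 70, 78, 86, 87, 98, 113, 116, 117, 119, 120.
n = 23.
r = 1 + (75/100)·(23 − 1) = 1 + 16.5 = 17.5.
Rank 17 is 87 and rank 18 is 98.
Interpolate: 87 + 0.5·(98 − 87) = 87 + 0.5·11 = 92.5.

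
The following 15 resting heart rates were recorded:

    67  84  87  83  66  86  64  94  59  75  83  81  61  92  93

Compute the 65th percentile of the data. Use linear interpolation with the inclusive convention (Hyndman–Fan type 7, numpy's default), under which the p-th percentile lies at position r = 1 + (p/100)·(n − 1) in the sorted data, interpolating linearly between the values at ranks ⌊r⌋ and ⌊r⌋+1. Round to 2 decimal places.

84.20

Sorted: 59, 61, 64, 66, 67, 75, 81, 83, 83, 84, 86, 87, 92, 93, 94.
n = 15.
r = 1 + (65/100)·(15 − 1) = 1 + 9.1 = 10.1.
Rank 10 is 84 and rank 11 is 86.
Interpolate: 84 + 0.1·(86 − 84) = 84 + 0.1·2 = 84.2.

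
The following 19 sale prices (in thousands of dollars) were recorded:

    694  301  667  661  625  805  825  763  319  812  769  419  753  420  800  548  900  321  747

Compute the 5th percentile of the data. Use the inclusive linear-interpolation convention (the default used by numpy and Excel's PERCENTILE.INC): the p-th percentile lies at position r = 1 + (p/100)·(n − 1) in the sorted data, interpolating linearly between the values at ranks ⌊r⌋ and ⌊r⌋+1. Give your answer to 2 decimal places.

317.20

Sorted: 301, 319, 321, 419, 420, 548, 625, 661, 667, 694, 747, 753, 763, 769, 800, 805, 812, 825, 900.
n = 19.
r = 1 + (5/100)·(19 − 1) = 1 + 0.9 = 1.9.
Rank 1 is 301 and rank 2 is 319.
Interpolate: 301 + 0.9·(319 − 301) = 301 + 0.9·18 = 317.2.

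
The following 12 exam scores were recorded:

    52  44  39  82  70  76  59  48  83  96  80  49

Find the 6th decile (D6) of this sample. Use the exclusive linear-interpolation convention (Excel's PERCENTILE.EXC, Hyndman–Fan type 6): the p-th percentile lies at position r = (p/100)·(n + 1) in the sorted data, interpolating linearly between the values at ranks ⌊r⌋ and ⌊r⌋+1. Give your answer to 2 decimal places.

74.80

Sorted: 39, 44, 48, 49, 52, 59, 70, 76, 80, 82, 83, 96.
n = 12.
r = (60/100)·(12 + 1) = 7.8.
Rank 7 is 70 and rank 8 is 76.
Interpolate: 70 + 0.8·(76 − 70) = 70 + 0.8·6 = 74.8.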